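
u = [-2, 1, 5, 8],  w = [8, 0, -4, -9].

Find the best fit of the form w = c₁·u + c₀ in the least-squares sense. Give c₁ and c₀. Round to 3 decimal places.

With design matrix M, MᵀM = [[94, 12]; [12, 4]] and Mᵀw = [-108, -5]ᵀ.
Determinant 94·4 − 12² = 232.
c₁ = ((-108)·4 − 12·(-5))/232 = -93/58; c₀ = (94·(-5) − 12·(-108))/232 = 413/116.

c₁ = -1.603, c₀ = 3.560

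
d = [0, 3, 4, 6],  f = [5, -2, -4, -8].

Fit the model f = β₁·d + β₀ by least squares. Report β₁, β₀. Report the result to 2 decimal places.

Normal-equation sums: Σd·d = 61, Σd = 13, Σ1 = 4.
And Σd·f = -70, Σf = -9.
AᵀA·[β₁, β₀]ᵀ = Aᵀf becomes [[61, 13]; [13, 4]]·[β₁, β₀]ᵀ = [-70, -9]ᵀ.
Determinant 61·4 − 13² = 75.
β₁ = ((-70)·4 − 13·(-9))/75 = -163/75; β₀ = (61·(-9) − 13·(-70))/75 = 361/75.

β₁ = -2.17, β₀ = 4.81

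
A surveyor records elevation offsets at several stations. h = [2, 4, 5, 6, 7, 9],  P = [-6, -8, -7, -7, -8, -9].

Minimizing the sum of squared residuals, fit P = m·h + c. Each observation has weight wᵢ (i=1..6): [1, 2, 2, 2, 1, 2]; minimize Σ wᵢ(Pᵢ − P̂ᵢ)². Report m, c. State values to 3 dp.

m = -0.336, c = -5.687

MᵀWM·[m, c]ᵀ = MᵀWP reads: 369·m + 57·c = -448;  57·m + 10·c = -76.
det = 369·10 − 57² = 441.
m = ((-448)·10 − 57·(-76))/441 = -148/441; c = (369·(-76) − 57·(-448))/441 = -836/147.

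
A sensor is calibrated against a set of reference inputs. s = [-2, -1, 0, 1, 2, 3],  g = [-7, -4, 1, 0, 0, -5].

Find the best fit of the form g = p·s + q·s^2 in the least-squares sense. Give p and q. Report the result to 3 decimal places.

The normal equations are: 19·p + 27·q = 3;  27·p + 115·q = -77.
(Σs·s = 19, Σs·s^2 = 27, Σs^2·s^2 = 115, Σs·g = 3, Σs^2·g = -77.)
Eliminating q: 115·(row 1) − 27·(row 2) gives 1456·p = 115·3 − 27·(-77) = 2424, so p = 303/182.
Then q = ((-77) − 27·(303/182))/115 = -193/182.

p = 1.665, q = -1.060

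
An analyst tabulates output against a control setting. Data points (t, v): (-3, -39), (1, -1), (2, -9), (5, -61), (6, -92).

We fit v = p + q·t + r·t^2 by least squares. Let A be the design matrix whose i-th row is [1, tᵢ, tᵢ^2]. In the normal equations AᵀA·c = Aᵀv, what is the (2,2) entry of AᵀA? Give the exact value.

75

Row 2 ↔ basis t, column 2 ↔ basis t, so (AᵀA)_{2,2} = Σᵢ (t)·(t) = (-3)·(-3) + (1)·(1) + (2)·(2) + (5)·(5) + (6)·(6) = 75.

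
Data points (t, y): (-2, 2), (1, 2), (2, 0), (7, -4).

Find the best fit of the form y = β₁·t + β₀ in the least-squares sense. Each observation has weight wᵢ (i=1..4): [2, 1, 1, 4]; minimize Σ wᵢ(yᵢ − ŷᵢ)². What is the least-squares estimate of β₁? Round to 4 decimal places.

β₁ = -0.7147

Sums needed: Σwᵢ·t·t = 209, Σwᵢ·t = 27, Σwᵢ·1 = 8.
For AᵀWy: Σwᵢ·t·y = -118, Σwᵢ·y = -10.
det = 209·8 − 27² = 943.
β₁ = ((-118)·8 − 27·(-10))/943 = -674/943; β₀ = (209·(-10) − 27·(-118))/943 = 1096/943.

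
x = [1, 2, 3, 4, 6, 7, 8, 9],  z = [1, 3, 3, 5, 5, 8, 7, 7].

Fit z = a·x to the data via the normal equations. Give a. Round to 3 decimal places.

a = 0.927

Setting ∂/∂a … = 0 gives: 260·a = 241.
(Σx·x = 260, Σx·z = 241.)
Hence a = 241 / 260 ≈ 0.926923.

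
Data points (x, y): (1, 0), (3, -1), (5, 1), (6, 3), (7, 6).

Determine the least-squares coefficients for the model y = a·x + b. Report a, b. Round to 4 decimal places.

Forming MᵀM = [[120, 22]; [22, 5]] and Mᵀy = [62, 9]ᵀ gives MᵀM·[a, b]ᵀ = Mᵀy.
Determinant 120·5 − 22² = 116.
a = (62·5 − 22·9)/116 = 28/29; b = (120·9 − 22·62)/116 = -71/29.

a = 0.9655, b = -2.4483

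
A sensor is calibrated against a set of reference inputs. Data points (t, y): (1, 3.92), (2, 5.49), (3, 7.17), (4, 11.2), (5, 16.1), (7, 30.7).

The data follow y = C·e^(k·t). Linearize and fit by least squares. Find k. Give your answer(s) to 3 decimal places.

Taking logs, ln y = k·t + ln C, so regress ln y on t.
Σt = 22.0000, Σ(t)² = 104.0000, Σln y = 13.6579, Σt·ln y = 58.2093.
Equations: 104.0000·k + 22.0000·ln C = 58.2093;  22.0000·k + 6·ln C = 13.6579.
Slope k = (n·Σt·ln y − Σt·Σln y)/(n·Σ(t)² − (Σt)²) = (6·58.2093 − 22.0000·13.6579)/140.0000 = 0.34844; ln C = (Σln y − k·Σt)/n = 0.99872.

k = 0.348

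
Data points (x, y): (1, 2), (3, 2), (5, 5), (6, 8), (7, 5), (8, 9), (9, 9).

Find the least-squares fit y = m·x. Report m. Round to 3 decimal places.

m = 1.015

Normal-equation sums: Σx·x = 265.
And Σx·y = 269.
m = 269/265 = 1.01509.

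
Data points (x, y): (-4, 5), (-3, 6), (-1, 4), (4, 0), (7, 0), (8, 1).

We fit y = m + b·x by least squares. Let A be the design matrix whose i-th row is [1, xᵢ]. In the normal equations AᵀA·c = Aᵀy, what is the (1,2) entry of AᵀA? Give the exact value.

11

Row 1 ↔ basis 1, column 2 ↔ basis x, so (AᵀA)_{1,2} = Σᵢ x = (1)·(-4) + (1)·(-3) + (1)·(-1) + (1)·(4) + (1)·(7) + (1)·(8) = 11.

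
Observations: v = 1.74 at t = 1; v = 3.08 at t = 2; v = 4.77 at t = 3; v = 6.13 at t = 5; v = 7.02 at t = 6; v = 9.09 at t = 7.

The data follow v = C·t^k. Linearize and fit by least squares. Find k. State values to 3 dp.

With ln vᵢ as the transformed response and ln tᵢ as the regressor:
Σln t = 7.1389, Σ(ln t)² = 11.2747, Σln v = 9.2103, Σln t·ln v = 13.2011.
Normal system: [[11.2747, 7.1389]; [7.1389, 6]]·[k, ln C]ᵀ = [13.2011, 9.2103]ᵀ.
Slope k = (n·Σln t·ln v − Σln t·Σln v)/(n·Σ(ln t)² − (Σln t)²) = (6·13.2011 − 7.1389·9.2103)/16.6845 = 0.80645; ln C = (Σln v − k·Σln t)/n = 0.57552.

k = 0.806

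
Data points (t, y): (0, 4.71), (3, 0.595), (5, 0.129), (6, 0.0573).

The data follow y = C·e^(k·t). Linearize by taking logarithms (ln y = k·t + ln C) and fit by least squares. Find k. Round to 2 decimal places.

Linearized form: ln y = k·t + ln C. From the 4 transformed points,
Σt = 14.0000, Σ(t)² = 70.0000, Σln y = -3.8769, Σt·ln y = -28.9540.
Equations: 70.0000·k + 14.0000·ln C = -28.9540;  14.0000·k + 4·ln C = -3.8769.
Solving (det = 84.0000): k = -0.73261, ln C = 1.59492.

k = -0.73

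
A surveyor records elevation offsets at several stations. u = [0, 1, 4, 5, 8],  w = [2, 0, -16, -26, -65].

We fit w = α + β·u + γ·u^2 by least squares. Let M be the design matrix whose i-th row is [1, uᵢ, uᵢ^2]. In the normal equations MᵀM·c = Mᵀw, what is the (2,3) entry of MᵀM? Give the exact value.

Row 2 ↔ basis u, column 3 ↔ basis u^2, so (MᵀM)_{2,3} = Σᵢ (u)·(u^2) = (0)·(0) + (1)·(1) + (4)·(16) + (5)·(25) + (8)·(64) = 702.

702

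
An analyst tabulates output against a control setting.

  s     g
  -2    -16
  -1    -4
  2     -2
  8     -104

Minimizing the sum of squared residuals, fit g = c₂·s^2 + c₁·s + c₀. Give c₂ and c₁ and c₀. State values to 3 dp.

From the data, Σs^2·s^2 = 4129, Σs^2·s = 511, Σs^2 = 73, Σs·s = 73, Σs = 7, Σ1 = 4.
Right-hand side: Σs^2·g = -6732, Σs·g = -800, Σg = -126.
Normal equations: [[4129, 511, 73]; [511, 73, 7]; [73, 7, 4]]·[c₂, c₁, c₀]ᵀ = [-6732, -800, -126]ᵀ.
Inverting the 3×3 Gram matrix, [c₂, c₁, c₀]ᵀ = [-15727/7674, 8671/2558, -118/3837]ᵀ.

c₂ = -2.049, c₁ = 3.390, c₀ = -0.031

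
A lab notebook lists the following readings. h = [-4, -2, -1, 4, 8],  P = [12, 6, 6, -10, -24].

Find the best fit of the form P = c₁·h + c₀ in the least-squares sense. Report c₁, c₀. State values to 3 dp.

The normal system AᵀA·[c₁, c₀]ᵀ = AᵀP is [[101, 5]; [5, 5]]·[c₁, c₀]ᵀ = [-298, -10]ᵀ.
Δ = 101·5 − 5² = 480.
c₁ = ((-298)·5 − 5·(-10))/480 = -3; c₀ = (101·(-10) − 5·(-298))/480 = 1.

c₁ = -3.000, c₀ = 1.000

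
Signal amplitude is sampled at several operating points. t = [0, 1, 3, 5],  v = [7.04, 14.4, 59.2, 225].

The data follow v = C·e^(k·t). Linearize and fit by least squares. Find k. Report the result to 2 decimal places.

With ln vᵢ as the transformed response and tᵢ as the regressor:
Over the data: Σt = 9.0000, Σ(t)² = 35.0000, Σln v = 14.1159, Σt·ln v = 41.9905.
Normal system: [[35.0000, 9.0000]; [9.0000, 4]]·[k, ln C]ᵀ = [41.9905, 14.1159]ᵀ.
Solving (det = 59.0000): k = 0.69355, ln C = 1.96848.

k = 0.69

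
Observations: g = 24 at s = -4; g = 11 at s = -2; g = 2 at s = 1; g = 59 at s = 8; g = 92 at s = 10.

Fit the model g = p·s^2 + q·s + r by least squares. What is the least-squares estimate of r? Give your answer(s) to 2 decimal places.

Setting ∂/∂p … = 0 gives: 14369·p + 1441·q + 185·r = 13406;  1441·p + 185·q + 13·r = 1276;  185·p + 13·q + 5·r = 188.
(Σs^2·s^2 = 14369, Σs^2·s = 1441, Σs^2 = 185, Σs·s = 185, Σs = 13, Σ1 = 5, Σs^2·g = 13406, Σs·g = 1276, Σg = 188.)
Row-reducing yields p = 15245/15002, q = -9344/7501, r = 48599/15002.

r = 3.24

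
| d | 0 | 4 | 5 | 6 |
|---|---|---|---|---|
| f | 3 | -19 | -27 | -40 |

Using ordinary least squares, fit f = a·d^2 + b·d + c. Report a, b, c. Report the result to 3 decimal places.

a = -0.881, b = -1.797, c = 2.956

Sums needed: Σd^2·d^2 = 2177, Σd^2·d = 405, Σd^2 = 77, Σd·d = 77, Σd = 15, Σ1 = 4.
Moment sums: Σd^2·f = -2419, Σd·f = -451, Σf = -83.
Inverting the 3×3 Gram matrix, [a, b, c]ᵀ = [-795/902, -1621/902, 1333/451]ᵀ.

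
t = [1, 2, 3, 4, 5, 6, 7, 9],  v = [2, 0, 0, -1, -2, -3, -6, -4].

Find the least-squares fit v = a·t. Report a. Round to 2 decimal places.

Normal-equation sums: Σt·t = 221.
Moment sums: Σt·v = -108.
MᵀM·[a]ᵀ = Mᵀv becomes [[221]]·[a]ᵀ = [-108]ᵀ.
a = (-108)/221 = -0.488688.

a = -0.49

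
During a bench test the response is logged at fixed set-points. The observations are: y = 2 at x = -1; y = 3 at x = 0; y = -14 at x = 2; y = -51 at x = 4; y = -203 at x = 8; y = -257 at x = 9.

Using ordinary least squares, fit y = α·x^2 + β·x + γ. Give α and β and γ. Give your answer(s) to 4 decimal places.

α = -3.0153, β = -1.6822, γ = 2.9257

The normal equations are: 10930·α + 1312·β + 166·γ = -34679;  1312·α + 166·β + 22·γ = -4171;  166·α + 22·β + 6·γ = -520.
Solving the 3×3 system (Gaussian elimination) gives α = -208547/69162, β = -116341/69162, γ = 33724/11527.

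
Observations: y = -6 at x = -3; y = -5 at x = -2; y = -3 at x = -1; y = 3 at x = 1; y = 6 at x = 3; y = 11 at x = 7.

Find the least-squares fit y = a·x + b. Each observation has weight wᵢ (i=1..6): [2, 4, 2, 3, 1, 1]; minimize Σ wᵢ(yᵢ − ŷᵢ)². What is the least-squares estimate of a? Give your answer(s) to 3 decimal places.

a = 1.903

Setting ∂/∂a … = 0 gives: 97·a + (-3)·b = 186;  (-3)·a + 13·b = -12.
det = 97·13 − (-3)² = 1252.
a = (186·13 − (-3)·(-12))/1252 = 1191/626; b = (97·(-12) − (-3)·186)/1252 = -303/626.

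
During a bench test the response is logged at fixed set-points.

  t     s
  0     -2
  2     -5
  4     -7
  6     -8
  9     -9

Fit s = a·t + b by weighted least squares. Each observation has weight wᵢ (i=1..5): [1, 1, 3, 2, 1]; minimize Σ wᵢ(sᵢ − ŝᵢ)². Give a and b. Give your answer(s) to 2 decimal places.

a = -0.75, b = -3.33

Normal-equation sums: Σwᵢ·t·t = 205, Σwᵢ·t = 35, Σwᵢ·1 = 8.
And Σwᵢ·t·s = -271, Σwᵢ·s = -53.
So MᵀWM·[a, b]ᵀ = MᵀWs: [[205, 35]; [35, 8]]·[a, b]ᵀ = [-271, -53]ᵀ.
Determinant 205·8 − 35² = 415.
a = ((-271)·8 − 35·(-53))/415 = -313/415; b = (205·(-53) − 35·(-271))/415 = -276/83.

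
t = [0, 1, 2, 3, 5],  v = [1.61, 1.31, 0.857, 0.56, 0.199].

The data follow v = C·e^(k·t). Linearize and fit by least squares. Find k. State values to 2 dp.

Taking logs, ln v = k·t + ln C, so regress ln v on t.
AᵀA = [[39.0000, 11.0000]; [11.0000, 5]], rhs = [-9.8503, -1.6023]ᵀ  (here Σt = 11.0000, Σ(t)² = 39.0000, Σln v = -1.6023, Σt·ln v = -9.8503).
Δ = 39.0000·5 − (11.0000)² = 74.0000; k = (-9.8503·5 − 11.0000·-1.6023)/74.0000 = -0.42738, ln C = (39.0000·-1.6023 − 11.0000·-9.8503)/74.0000 = 0.61977.

k = -0.43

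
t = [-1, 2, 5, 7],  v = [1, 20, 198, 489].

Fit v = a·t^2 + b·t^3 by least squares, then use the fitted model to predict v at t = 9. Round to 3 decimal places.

v̂ = 974.664

Sums needed: Σt^2·t^2 = 3043, Σt^2·t^3 = 19963, Σt^3·t^3 = 133339.
Right-hand side: Σt^2·v = 28992, Σt^3·v = 192636.
XᵀX·[a, b]ᵀ = Xᵀv becomes [[3043, 19963]; [19963, 133339]]·[a, b]ᵀ = [28992, 192636]ᵀ.
Determinant 3043·133339 − 19963² = 7229208.
a = (28992·133339 − 19963·192636)/7229208 = 1680985/602434; b = (3043·192636 − 19963·28992)/7229208 = 618671/602434.
At t = 9: v̂ = (1680985/602434)·(81) + (618671/602434)·(729) = 293585472/301217.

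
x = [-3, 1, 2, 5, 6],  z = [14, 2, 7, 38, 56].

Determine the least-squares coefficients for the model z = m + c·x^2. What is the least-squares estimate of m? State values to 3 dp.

m = 0.464

Forming AᵀA = [[5, 75]; [75, 2019]] and Aᵀz = [117, 3122]ᵀ gives AᵀA·[m, c]ᵀ = Aᵀz.
Eliminating c: 2019·(row 1) − 75·(row 2) gives 4470·m = 2019·117 − 75·3122 = 2073, so m = 691/1490.
Then c = (3122 − 75·(691/1490))/2019 = 1367/894.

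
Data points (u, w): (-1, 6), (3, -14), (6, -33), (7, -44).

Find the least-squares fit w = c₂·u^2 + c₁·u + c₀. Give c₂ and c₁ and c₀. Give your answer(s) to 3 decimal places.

With design matrix X, XᵀX = [[3779, 585, 95]; [585, 95, 15]; [95, 15, 4]] and Xᵀw = [-3464, -554, -85]ᵀ.
Inverting the 3×3 Gram matrix, [c₂, c₁, c₀]ᵀ = [-219/668, -13813/3340, 683/334]ᵀ.

c₂ = -0.328, c₁ = -4.136, c₀ = 2.045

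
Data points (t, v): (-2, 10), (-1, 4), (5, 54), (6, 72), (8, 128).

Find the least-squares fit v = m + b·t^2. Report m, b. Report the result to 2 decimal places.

m = 2.56, b = 1.96

From the data, Σ1 = 5, Σt^2 = 130, Σt^2·t^2 = 6034.
For Aᵀv: Σv = 268, Σt^2·v = 12178.
Δ = 5·6034 − 130² = 13270.
m = (268·6034 − 130·12178)/13270 = 16986/6635; b = (5·12178 − 130·268)/13270 = 2605/1327.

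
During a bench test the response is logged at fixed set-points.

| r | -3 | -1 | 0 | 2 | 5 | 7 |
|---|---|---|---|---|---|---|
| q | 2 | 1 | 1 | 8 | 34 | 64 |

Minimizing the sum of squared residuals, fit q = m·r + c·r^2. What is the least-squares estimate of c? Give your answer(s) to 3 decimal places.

c = 1.002

Normal-equation sums: Σr·r = 88, Σr·r^2 = 448, Σr^2·r^2 = 3124.
For Xᵀq: Σr·q = 627, Σr^2·q = 4037.
So XᵀX·[m, c]ᵀ = Xᵀq: [[88, 448]; [448, 3124]]·[m, c]ᵀ = [627, 4037]ᵀ.
Δ = 88·3124 − 448² = 74208.
m = (627·3124 − 448·4037)/74208 = 37543/18552; c = (88·4037 − 448·627)/74208 = 9295/9276.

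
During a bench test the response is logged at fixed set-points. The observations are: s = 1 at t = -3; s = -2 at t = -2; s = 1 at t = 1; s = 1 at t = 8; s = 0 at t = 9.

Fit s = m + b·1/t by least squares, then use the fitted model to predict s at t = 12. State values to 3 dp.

ŝ = 0.204

Entries of XᵀX: Σ1 = 5, Σ1/t = 29/72, Σ1/t·1/t = 7201/5184.
And Σs = 1, Σ1/t·s = 43/24.
So XᵀX·[m, b]ᵀ = Xᵀs: [[5, 29/72]; [29/72, 7201/5184]]·[m, b]ᵀ = [1, 43/24]ᵀ.
Δ = 5·(7201/5184) − (29/72)² = 8791/1296.
m = (1·(7201/5184) − (29/72)·(43/24))/(8791/1296) = 865/8791; b = (5·(43/24) − (29/72)·1)/(8791/1296) = 11088/8791.
At t = 12: ŝ = (865/8791)·(1) + (11088/8791)·(1/12) = 1789/8791.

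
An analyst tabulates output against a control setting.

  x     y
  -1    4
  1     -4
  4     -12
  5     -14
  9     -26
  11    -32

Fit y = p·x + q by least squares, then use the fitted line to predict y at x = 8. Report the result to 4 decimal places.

ŷ = -23.2432

Forming MᵀM = [[245, 29]; [29, 6]] and Mᵀy = [-712, -84]ᵀ gives MᵀM·[p, q]ᵀ = Mᵀy.
Eliminating q: 6·(row 1) − 29·(row 2) gives 629·p = 6·(-712) − 29·(-84) = -1836, so p = -108/37.
Then q = ((-84) − 29·(-108/37))/6 = 4/37.
At x = 8: ŷ = (-108/37)·(8) + (4/37)·(1) = -860/37.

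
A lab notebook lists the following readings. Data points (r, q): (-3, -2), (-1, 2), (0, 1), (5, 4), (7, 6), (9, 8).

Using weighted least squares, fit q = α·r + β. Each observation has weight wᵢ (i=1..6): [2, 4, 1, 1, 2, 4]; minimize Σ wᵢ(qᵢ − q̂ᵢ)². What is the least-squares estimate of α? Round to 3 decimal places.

Normal-equation sums: Σwᵢ·r·r = 469, Σwᵢ·r = 45, Σwᵢ·1 = 14.
For AᵀWq: Σwᵢ·r·q = 396, Σwᵢ·q = 53.
Determinant 469·14 − 45² = 4541.
α = (396·14 − 45·53)/4541 = 3159/4541; β = (469·53 − 45·396)/4541 = 7037/4541.

α = 0.696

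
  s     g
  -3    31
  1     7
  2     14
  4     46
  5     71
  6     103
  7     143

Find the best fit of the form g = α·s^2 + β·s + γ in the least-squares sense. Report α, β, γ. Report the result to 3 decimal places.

α = 2.919, β = -0.716, γ = 3.160

Setting ∂/∂α … = 0 gives: 4676·α + 730·β + 140·γ = 13568;  730·α + 140·β + 22·γ = 2100;  140·α + 22·β + 7·γ = 415.
(Σs^2·s^2 = 4676, Σs^2·s = 730, Σs^2 = 140, Σs·s = 140, Σs = 22, Σ1 = 7, Σs^2·g = 13568, Σs·g = 2100, Σg = 415.)
Inverting the 3×3 Gram matrix, [α, β, γ]ᵀ = [249407/85449, -8740/12207, 90015/28483]ᵀ.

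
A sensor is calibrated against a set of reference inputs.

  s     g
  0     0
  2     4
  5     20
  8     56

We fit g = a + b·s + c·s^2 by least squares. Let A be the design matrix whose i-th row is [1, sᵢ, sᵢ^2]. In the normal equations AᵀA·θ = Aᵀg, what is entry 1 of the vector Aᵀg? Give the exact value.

Entry 1 ↔ basis 1, so (Aᵀg)_{1} = Σᵢ gᵢ = (1)·(0) + (1)·(4) + (1)·(20) + (1)·(56) = 80.

80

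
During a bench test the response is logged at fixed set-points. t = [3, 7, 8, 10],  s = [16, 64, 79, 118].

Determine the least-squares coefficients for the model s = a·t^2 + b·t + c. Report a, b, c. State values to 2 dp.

Sums needed: Σt^2·t^2 = 16578, Σt^2·t = 1882, Σt^2 = 222, Σt·t = 222, Σt = 28, Σ1 = 4.
Moment sums: Σt^2·s = 20136, Σt·s = 2308, Σs = 277.
So AᵀA·[a, b, c]ᵀ = Aᵀs: [[16578, 1882, 222]; [1882, 222, 28]; [222, 28, 4]]·[a, b, c]ᵀ = [20136, 2308, 277]ᵀ.
Solving the 3×3 system (Gaussian elimination) gives a = 2793/3098, b = 8733/3098, c = -803/1549.

a = 0.90, b = 2.82, c = -0.52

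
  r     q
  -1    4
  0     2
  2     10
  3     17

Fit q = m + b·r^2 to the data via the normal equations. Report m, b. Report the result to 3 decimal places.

m = 2.429, b = 1.663

Sums needed: Σ1 = 4, Σr^2 = 14, Σr^2·r^2 = 98.
Moment sums: Σq = 33, Σr^2·q = 197.
XᵀX·[m, b]ᵀ = Xᵀq becomes [[4, 14]; [14, 98]]·[m, b]ᵀ = [33, 197]ᵀ.
det = 4·98 − 14² = 196.
m = (33·98 − 14·197)/196 = 17/7; b = (4·197 − 14·33)/196 = 163/98.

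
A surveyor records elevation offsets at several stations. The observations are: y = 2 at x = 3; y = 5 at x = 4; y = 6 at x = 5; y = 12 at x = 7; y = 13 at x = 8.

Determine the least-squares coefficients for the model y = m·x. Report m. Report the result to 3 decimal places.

m = 1.497

Entries of AᵀA: Σx·x = 163.
Right-hand side: Σx·y = 244.
Normal equations: [[163]]·[m]ᵀ = [244]ᵀ.
Hence m = 244 / 163 ≈ 1.49693.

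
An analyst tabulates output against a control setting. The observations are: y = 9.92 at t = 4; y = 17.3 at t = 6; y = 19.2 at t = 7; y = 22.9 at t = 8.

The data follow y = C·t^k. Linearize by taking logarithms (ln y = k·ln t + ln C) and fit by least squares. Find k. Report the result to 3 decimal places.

Taking logs, ln y = k·ln t + ln C, so regress ln y on ln t.
Sums: Σln t = 7.2034, Σ(ln t)² = 13.2429, Σln y = 11.2313, Σln t·ln y = 20.5497.
Normal system: [[13.2429, 7.2034]; [7.2034, 4]]·[k, ln C]ᵀ = [20.5497, 11.2313]ᵀ.
Solving (det = 1.0824): k = 1.19662, ln C = 0.65290.

k = 1.197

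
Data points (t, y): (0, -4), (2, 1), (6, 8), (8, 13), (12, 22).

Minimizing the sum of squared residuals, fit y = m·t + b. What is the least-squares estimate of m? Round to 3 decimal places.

Sums needed: Σt·t = 248, Σt = 28, Σ1 = 5.
Moment sums: Σt·y = 418, Σy = 40.
AᵀA·[m, b]ᵀ = Aᵀy becomes [[248, 28]; [28, 5]]·[m, b]ᵀ = [418, 40]ᵀ.
Δ = 248·5 − 28² = 456.
m = (418·5 − 28·40)/456 = 485/228; b = (248·40 − 28·418)/456 = -223/57.

m = 2.127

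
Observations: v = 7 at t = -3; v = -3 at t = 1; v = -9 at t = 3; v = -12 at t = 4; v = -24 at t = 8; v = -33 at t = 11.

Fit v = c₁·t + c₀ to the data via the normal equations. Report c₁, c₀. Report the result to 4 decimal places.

The normal equations are: 220·c₁ + 24·c₀ = -654;  24·c₁ + 6·c₀ = -74.
(Σt·t = 220, Σt = 24, Σ1 = 6, Σt·v = -654, Σv = -74.)
Determinant 220·6 − 24² = 744.
c₁ = ((-654)·6 − 24·(-74))/744 = -179/62; c₀ = (220·(-74) − 24·(-654))/744 = -73/93.

c₁ = -2.8871, c₀ = -0.7849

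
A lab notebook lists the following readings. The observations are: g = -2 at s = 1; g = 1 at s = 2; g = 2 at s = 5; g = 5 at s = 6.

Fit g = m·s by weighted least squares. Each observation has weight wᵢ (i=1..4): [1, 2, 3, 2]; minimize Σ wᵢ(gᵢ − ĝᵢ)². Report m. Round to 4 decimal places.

m = 0.5897

Sums needed: Σwᵢ·s·s = 156.
For XᵀWg: Σwᵢ·s·g = 92.
XᵀWX·[m]ᵀ = XᵀWg becomes [[156]]·[m]ᵀ = [92]ᵀ.
Hence m = 92 / 156 ≈ 0.589744.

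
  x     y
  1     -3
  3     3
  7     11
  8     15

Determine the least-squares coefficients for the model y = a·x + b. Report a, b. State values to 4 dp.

a = 2.4275, b = -5.0305

Entries of MᵀM: Σx·x = 123, Σx = 19, Σ1 = 4.
Right-hand side: Σx·y = 203, Σy = 26.
MᵀM·[a, b]ᵀ = Mᵀy becomes [[123, 19]; [19, 4]]·[a, b]ᵀ = [203, 26]ᵀ.
det = 123·4 − 19² = 131.
a = (203·4 − 19·26)/131 = 318/131; b = (123·26 − 19·203)/131 = -659/131.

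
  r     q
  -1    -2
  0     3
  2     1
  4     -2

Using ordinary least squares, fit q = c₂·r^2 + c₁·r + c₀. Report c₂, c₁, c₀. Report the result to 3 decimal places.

c₂ = -0.662, c₁ = 1.737, c₀ = 1.304

Forming XᵀX = [[273, 71, 21]; [71, 21, 5]; [21, 5, 4]] and Xᵀq = [-30, -4, 0]ᵀ gives XᵀX·[c₂, c₁, c₀]ᵀ = Xᵀq.
Solving the 3×3 system (Gaussian elimination) gives c₂ = -527/796, c₁ = 1383/796, c₀ = 519/398.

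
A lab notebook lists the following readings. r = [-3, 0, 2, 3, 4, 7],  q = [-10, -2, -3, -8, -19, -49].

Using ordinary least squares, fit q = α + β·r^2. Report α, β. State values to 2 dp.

α = -0.80, β = -0.99

The normal equations are: 6·α + 87·β = -91;  87·α + 2835·β = -2879.
Eliminating β: 2835·(row 1) − 87·(row 2) gives 9441·α = 2835·(-91) − 87·(-2879) = -7512, so α = -2504/3147.
Then β = ((-2879) − 87·(-2504/3147))/2835 = -3119/3147.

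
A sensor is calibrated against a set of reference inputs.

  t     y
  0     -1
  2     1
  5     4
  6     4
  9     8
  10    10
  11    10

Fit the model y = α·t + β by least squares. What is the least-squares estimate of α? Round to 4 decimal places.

α = 1.0389

Entries of AᵀA: Σt·t = 367, Σt = 43, Σ1 = 7.
For Aᵀy: Σt·y = 328, Σy = 36.
So AᵀA·[α, β]ᵀ = Aᵀy: [[367, 43]; [43, 7]]·[α, β]ᵀ = [328, 36]ᵀ.
Eliminating β: 7·(row 1) − 43·(row 2) gives 720·α = 7·328 − 43·36 = 748, so α = 187/180.
Then β = (36 − 43·(187/180))/7 = -223/180.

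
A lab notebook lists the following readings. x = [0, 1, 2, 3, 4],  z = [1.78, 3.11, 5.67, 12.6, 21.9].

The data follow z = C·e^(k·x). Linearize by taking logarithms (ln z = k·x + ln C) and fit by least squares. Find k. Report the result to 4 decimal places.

k = 0.6419

Taking logs, ln z = k·x + ln C, so regress ln z on x.
Σx = 10.0000, Σ(x)² = 30.0000, Σln z = 9.0666, Σx·ln z = 24.5520.
Equations: 30.0000·k + 10.0000·ln C = 24.5520;  10.0000·k + 5·ln C = 9.0666.
Slope k = (n·Σx·ln z − Σx·Σln z)/(n·Σ(x)² − (Σx)²) = (5·24.5520 − 10.0000·9.0666)/50.0000 = 0.64188; ln C = (Σln z − k·Σx)/n = 0.52956.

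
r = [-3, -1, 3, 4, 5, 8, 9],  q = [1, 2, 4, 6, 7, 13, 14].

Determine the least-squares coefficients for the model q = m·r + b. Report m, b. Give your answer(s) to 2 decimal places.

Setting ∂/∂m … = 0 gives: 205·m + 25·b = 296;  25·m + 7·b = 47.
Δ = 205·7 − 25² = 810.
m = (296·7 − 25·47)/810 = 299/270; b = (205·47 − 25·296)/810 = 149/54.

m = 1.11, b = 2.76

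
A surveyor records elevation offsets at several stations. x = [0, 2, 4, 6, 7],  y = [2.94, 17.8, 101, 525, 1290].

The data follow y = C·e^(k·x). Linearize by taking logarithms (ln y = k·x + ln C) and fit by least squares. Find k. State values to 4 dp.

With ln yᵢ as the transformed response and xᵢ as the regressor:
Over the data: Σx = 19.0000, Σ(x)² = 105.0000, Σln y = 21.9985, Σx·ln y = 111.9361.
Normal system: [[105.0000, 19.0000]; [19.0000, 5]]·[k, ln C]ᵀ = [111.9361, 21.9985]ᵀ.
Slope k = (n·Σx·ln y − Σx·Σln y)/(n·Σ(x)² − (Σx)²) = (5·111.9361 − 19.0000·21.9985)/164.0000 = 0.86407; ln C = (Σln y − k·Σx)/n = 1.11622.

k = 0.8641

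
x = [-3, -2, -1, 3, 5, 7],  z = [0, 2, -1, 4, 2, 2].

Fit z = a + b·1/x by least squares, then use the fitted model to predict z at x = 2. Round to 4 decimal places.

AᵀA·[a, b]ᵀ = Aᵀz reads: 6·a + (-81/70)·b = 9;  (-81/70)·a + (67589/44100)·b = 212/105.
(Σ1 = 6, Σ1/x = -81/70, Σ1/x·1/x = 67589/44100, Σz = 9, Σ1/x·z = 212/105.)
Determinant 6·(67589/44100) − (-81/70)² = 23099/2940.
a = (9·(67589/44100) − (-81/70)·(212/105))/(23099/2940) = 237111/115495; b = (6·(212/105) − (-81/70)·9)/(23099/2940) = 66234/23099.
At x = 2: ẑ = (237111/115495)·(1) + (66234/23099)·(1/2) = 402696/115495.

ẑ = 3.4867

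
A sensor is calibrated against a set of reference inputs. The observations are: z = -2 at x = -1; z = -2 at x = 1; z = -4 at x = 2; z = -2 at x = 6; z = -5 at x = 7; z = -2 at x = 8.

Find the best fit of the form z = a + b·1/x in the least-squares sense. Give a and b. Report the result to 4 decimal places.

a = -2.7867, b = -0.2997

Setting ∂/∂a … = 0 gives: 6·a + (157/168)·b = -17;  (157/168)·a + (65305/28224)·b = -277/84.
Determinant 6·(65305/28224) − (157/168)² = 367181/28224.
a = ((-17)·(65305/28224) − (157/168)·(-277/84))/(367181/28224) = -1023207/367181; b = (6·(-277/84) − (157/168)·(-17))/(367181/28224) = -110040/367181.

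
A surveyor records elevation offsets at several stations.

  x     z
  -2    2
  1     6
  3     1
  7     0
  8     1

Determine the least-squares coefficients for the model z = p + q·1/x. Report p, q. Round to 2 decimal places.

Setting ∂/∂p … = 0 gives: 5·p + (185/168)·q = 10;  (185/168)·p + (39433/28224)·q = 131/24.
Δ = 5·(39433/28224) − (185/168)² = 40735/7056.
p = (10·(39433/28224) − (185/168)·(131/24))/(40735/7056) = 44937/32588; q = (5·(131/24) − (185/168)·10)/(40735/7056) = 22974/8147.

p = 1.38, q = 2.82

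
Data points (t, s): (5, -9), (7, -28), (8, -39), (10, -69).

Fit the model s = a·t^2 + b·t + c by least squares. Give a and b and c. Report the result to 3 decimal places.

Setting ∂/∂a … = 0 gives: 17122·a + 1980·b + 238·c = -10993;  1980·a + 238·b + 30·c = -1243;  238·a + 30·b + 4·c = -145.
Inverting the 3×3 Gram matrix, [a, b, c]ᵀ = [-11/12, 93/52, 761/156]ᵀ.

a = -0.917, b = 1.788, c = 4.878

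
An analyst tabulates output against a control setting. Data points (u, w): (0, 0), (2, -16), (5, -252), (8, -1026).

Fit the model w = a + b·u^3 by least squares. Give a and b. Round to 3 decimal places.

Entries of AᵀA: Σ1 = 4, Σu^3 = 645, Σu^3·u^3 = 277833.
And Σw = -1294, Σu^3·w = -556940.
Δ = 4·277833 − 645² = 695307.
a = ((-1294)·277833 − 645·(-556940))/695307 = -96534/231769; b = (4·(-556940) − 645·(-1294))/695307 = -1393130/695307.

a = -0.417, b = -2.004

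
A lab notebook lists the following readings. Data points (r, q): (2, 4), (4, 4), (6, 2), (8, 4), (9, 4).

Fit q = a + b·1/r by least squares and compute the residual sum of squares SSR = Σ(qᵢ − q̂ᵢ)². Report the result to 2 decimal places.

The normal equations are: 5·a + (83/72)·b = 18;  (83/72)·a + (1909/5184)·b = 77/18.
(Σ1 = 5, Σ1/r = 83/72, Σ1/r·1/r = 1909/5184, Σq = 18, Σ1/r·q = 77/18.)
det = 5·(1909/5184) − (83/72)² = 83/162.
a = (18·(1909/5184) − (83/72)·(77/18))/(83/162) = 53/16; b = (5·(77/18) − (83/72)·18)/(83/162) = 207/166.
Residuals: 85/1328, 499/1328, -2019/1328, 353/664, 729/1328; SSR = 2019/664.

SSR = 3.04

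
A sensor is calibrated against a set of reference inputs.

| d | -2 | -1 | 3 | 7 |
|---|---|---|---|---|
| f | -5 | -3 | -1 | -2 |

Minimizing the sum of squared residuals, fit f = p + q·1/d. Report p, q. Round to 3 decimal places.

The normal system AᵀA·[p, q]ᵀ = Aᵀf is [[4, -43/42]; [-43/42, 2437/1764]]·[p, q]ᵀ = [-11, 205/42]ᵀ.
Determinant 4·(2437/1764) − (-43/42)² = 2633/588.
p = ((-11)·(2437/1764) − (-43/42)·(205/42))/(2633/588) = -17992/7899; q = (4·(205/42) − (-43/42)·(-11))/(2633/588) = 4858/2633.

p = -2.278, q = 1.845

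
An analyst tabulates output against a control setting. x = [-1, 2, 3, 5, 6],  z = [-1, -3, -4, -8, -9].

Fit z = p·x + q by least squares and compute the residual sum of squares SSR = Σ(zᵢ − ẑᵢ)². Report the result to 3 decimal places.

The normal system AᵀA·[p, q]ᵀ = Aᵀz is [[75, 15]; [15, 5]]·[p, q]ᵀ = [-111, -25]ᵀ.
Determinant 75·5 − 15² = 150.
p = ((-111)·5 − 15·(-25))/150 = -6/5; q = (75·(-25) − 15·(-111))/150 = -7/5.
Residuals: -4/5, 4/5, 1, -3/5, -2/5; SSR = 14/5.

SSR = 2.800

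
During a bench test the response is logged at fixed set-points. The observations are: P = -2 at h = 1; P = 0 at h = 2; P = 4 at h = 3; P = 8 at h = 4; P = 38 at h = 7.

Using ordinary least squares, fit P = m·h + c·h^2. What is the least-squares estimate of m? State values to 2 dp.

Compute the Gram sums: Σh·h = 79, Σh·h^2 = 443, Σh^2·h^2 = 2755.
And Σh·P = 308, Σh^2·P = 2024.
Δ = 79·2755 − 443² = 21396.
m = (308·2755 − 443·2024)/21396 = -12023/5349; c = (79·2024 − 443·308)/21396 = 5863/5349.

m = -2.25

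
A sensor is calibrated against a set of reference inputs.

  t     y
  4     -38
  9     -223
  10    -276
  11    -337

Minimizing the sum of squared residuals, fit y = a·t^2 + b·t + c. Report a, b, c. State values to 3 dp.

Sums needed: Σt^2·t^2 = 31458, Σt^2·t = 3124, Σt^2 = 318, Σt·t = 318, Σt = 34, Σ1 = 4.
Right-hand side: Σt^2·y = -87048, Σt·y = -8626, Σy = -874.
Normal equations: [[31458, 3124, 318]; [3124, 318, 34]; [318, 34, 4]]·[a, b, c]ᵀ = [-87048, -8626, -874]ᵀ.
Solving the 3×3 system (Gaussian elimination) gives a = -1362/473, b = 249/473, c = 2812/473.

a = -2.879, b = 0.526, c = 5.945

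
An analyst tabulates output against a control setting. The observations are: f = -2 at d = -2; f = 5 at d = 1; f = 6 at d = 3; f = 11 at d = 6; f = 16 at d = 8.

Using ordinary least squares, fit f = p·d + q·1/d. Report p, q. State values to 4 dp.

Entries of MᵀM: Σd·d = 114, Σd·1/d = 5, Σ1/d·1/d = 809/576.
Moment sums: Σd·f = 221, Σ1/d·f = 71/6.
MᵀM·[p, q]ᵀ = Mᵀf becomes [[114, 5]; [5, 809/576]]·[p, q]ᵀ = [221, 71/6]ᵀ.
Eliminating q: (809/576)·(row 1) − 5·(row 2) gives (12971/96)·p = (809/576)·221 − 5·(71/6) = 144709/576, so p = 144709/77826.
Then q = ((71/6) − 5·(144709/77826))/(809/576) = 23424/12971.

p = 1.8594, q = 1.8059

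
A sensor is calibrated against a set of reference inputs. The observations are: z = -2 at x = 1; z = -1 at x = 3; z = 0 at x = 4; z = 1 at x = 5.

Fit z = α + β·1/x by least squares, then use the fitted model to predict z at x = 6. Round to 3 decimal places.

ẑ = 0.328

From the data, Σ1 = 4, Σ1/x = 107/60, Σ1/x·1/x = 4369/3600.
Right-hand side: Σz = -2, Σ1/x·z = -32/15.
Eliminating β: (4369/3600)·(row 1) − (107/60)·(row 2) gives (2009/1200)·α = (4369/3600)·(-2) − (107/60)·(-32/15) = 2479/1800, so α = 4958/6027.
Then β = ((-32/15) − (107/60)·(4958/6027))/(4369/3600) = -5960/2009.
At x = 6: ẑ = (4958/6027)·(1) + (-5960/2009)·(1/6) = 1978/6027.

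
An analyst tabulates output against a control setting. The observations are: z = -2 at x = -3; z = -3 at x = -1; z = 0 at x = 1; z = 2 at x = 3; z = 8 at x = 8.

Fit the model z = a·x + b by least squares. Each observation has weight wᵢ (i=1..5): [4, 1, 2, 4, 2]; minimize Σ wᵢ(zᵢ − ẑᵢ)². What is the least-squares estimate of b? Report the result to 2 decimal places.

Normal-equation sums: Σwᵢ·x·x = 203, Σwᵢ·x = 17, Σwᵢ·1 = 13.
For MᵀWz: Σwᵢ·x·z = 179, Σwᵢ·z = 13.
Δ = 203·13 − 17² = 2350.
a = (179·13 − 17·13)/2350 = 1053/1175; b = (203·13 − 17·179)/2350 = -202/1175.

b = -0.17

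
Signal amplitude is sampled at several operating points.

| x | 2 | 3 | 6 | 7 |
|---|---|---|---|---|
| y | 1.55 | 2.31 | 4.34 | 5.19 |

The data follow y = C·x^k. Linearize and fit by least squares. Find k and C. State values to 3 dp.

k = 0.951, C = 0.805

Linearized form: ln y = k·ln x + ln C. From the 4 transformed points,
Sums: Σln x = 5.5294, Σ(ln x)² = 8.6844, Σln y = 4.3901, Σln x·ln y = 7.0581.
Normal system: [[8.6844, 5.5294]; [5.5294, 4]]·[k, ln C]ᵀ = [7.0581, 4.3901]ᵀ.
Solving (det = 4.1629): k = 0.95064, ln C = -0.21660, so C = exp(-0.21660) = 0.80525.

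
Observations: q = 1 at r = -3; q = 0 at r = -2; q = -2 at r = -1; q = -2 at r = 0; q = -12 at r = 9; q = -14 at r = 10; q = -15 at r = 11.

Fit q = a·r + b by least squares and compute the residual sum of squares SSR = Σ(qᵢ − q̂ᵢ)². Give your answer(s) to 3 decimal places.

Setting ∂/∂a … = 0 gives: 316·a + 24·b = -414;  24·a + 7·b = -44.
Δ = 316·7 − 24² = 1636.
a = ((-414)·7 − 24·(-44))/1636 = -921/818; b = (316·(-44) − 24·(-414))/1636 = -992/409.
Residuals: 39/818, 71/409, -573/818, 174/409, 457/818, -129/409, -155/818; SSR = 471/409.

SSR = 1.152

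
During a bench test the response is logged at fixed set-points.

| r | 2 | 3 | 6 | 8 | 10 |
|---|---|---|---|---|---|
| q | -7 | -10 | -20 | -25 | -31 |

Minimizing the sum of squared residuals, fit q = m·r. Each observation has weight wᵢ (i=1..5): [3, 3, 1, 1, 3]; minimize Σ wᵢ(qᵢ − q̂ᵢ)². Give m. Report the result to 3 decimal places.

m = -3.148

With design matrix M, MᵀWM = [[439]] and MᵀWq = [-1382]ᵀ.
m = (-1382)/439 = -3.14806.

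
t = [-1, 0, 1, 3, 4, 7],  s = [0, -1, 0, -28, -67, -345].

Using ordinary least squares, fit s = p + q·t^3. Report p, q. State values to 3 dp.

Normal-equation sums: Σ1 = 6, Σt^3 = 434, Σt^3·t^3 = 122476.
And Σs = -441, Σt^3·s = -123379.
Δ = 6·122476 − 434² = 546500.
p = ((-441)·122476 − 434·(-123379))/546500 = -46543/54650; q = (6·(-123379) − 434·(-441))/546500 = -27444/27325.

p = -0.852, q = -1.004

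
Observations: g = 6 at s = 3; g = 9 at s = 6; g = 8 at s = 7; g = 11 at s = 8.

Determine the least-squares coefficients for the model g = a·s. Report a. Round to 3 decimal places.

The normal system MᵀM·[a]ᵀ = Mᵀg is [[158]]·[a]ᵀ = [216]ᵀ.
a = 216/158 = 1.36709.

a = 1.367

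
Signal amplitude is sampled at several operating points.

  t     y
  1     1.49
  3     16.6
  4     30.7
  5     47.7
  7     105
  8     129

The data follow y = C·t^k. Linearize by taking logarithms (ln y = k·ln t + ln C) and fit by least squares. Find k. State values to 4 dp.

Linearized form: ln y = k·ln t + ln C. From the 6 transformed points,
Σln t = 8.1197, Σ(ln t)² = 13.8297, Σln y = 20.0111, Σln t·ln y = 33.2157.
Equations: 13.8297·k + 8.1197·ln C = 33.2157;  8.1197·k + 6·ln C = 20.0111.
Δ = 13.8297·6 − (8.1197)² = 17.0487; k = (33.2157·6 − 8.1197·20.0111)/17.0487 = 2.15911, ln C = (13.8297·20.0111 − 8.1197·33.2157)/17.0487 = 0.41331.

k = 2.1591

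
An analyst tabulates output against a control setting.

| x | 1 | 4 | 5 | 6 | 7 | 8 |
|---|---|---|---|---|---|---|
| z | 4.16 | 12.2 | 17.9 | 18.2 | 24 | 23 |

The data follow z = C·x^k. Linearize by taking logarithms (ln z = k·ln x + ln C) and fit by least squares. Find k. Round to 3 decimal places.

k = 0.856

Linearized form: ln z = k·ln x + ln C. From the 6 transformed points,
AᵀA = [[15.8331, 8.8128]; [8.8128, 6]], rhs = [26.0136, 16.0267]ᵀ  (here Σln x = 8.8128, Σ(ln x)² = 15.8331, Σln z = 16.0267, Σln x·ln z = 26.0136).
Δ = 15.8331·6 − (8.8128)² = 17.3327; k = (26.0136·6 − 8.8128·16.0267)/17.3327 = 0.85621, ln C = (15.8331·16.0267 − 8.8128·26.0136)/17.3327 = 1.41351.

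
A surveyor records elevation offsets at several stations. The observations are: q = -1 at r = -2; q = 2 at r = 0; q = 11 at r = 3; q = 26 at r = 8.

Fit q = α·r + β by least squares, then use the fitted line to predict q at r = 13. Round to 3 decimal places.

q̂ = 39.335

XᵀX·[α, β]ᵀ = Xᵀq reads: 77·α + 9·β = 243;  9·α + 4·β = 38.
Eliminating β: 4·(row 1) − 9·(row 2) gives 227·α = 4·243 − 9·38 = 630, so α = 630/227.
Then β = (38 − 9·(630/227))/4 = 739/227.
At r = 13: q̂ = (630/227)·(13) + (739/227)·(1) = 8929/227.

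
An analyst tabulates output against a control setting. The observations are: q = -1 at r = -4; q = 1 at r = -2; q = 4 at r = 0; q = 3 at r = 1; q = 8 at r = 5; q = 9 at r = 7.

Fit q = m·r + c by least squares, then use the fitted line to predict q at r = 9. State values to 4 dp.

q̂ = 11.2169

Entries of AᵀA: Σr·r = 95, Σr = 7, Σ1 = 6.
And Σr·q = 108, Σq = 24.
AᵀA·[m, c]ᵀ = Aᵀq becomes [[95, 7]; [7, 6]]·[m, c]ᵀ = [108, 24]ᵀ.
Δ = 95·6 − 7² = 521.
m = (108·6 − 7·24)/521 = 480/521; c = (95·24 − 7·108)/521 = 1524/521.
At r = 9: q̂ = (480/521)·(9) + (1524/521)·(1) = 5844/521.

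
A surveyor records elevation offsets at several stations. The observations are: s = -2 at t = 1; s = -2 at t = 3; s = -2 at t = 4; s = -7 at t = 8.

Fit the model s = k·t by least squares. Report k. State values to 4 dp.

k = -0.8000

Entries of MᵀM: Σt·t = 90.
For Mᵀs: Σt·s = -72.
k = (-72)/90 = -0.8.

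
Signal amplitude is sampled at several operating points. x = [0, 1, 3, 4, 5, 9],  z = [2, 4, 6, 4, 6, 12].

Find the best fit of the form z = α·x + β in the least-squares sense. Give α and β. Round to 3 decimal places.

Compute the Gram sums: Σx·x = 132, Σx = 22, Σ1 = 6.
And Σx·z = 176, Σz = 34.
AᵀA·[α, β]ᵀ = Aᵀz becomes [[132, 22]; [22, 6]]·[α, β]ᵀ = [176, 34]ᵀ.
det = 132·6 − 22² = 308.
α = (176·6 − 22·34)/308 = 1; β = (132·34 − 22·176)/308 = 2.

α = 1.000, β = 2.000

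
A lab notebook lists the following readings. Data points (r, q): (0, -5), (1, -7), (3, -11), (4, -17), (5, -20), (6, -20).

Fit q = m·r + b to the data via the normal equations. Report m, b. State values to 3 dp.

m = -2.783, b = -4.522

Entries of AᵀA: Σr·r = 87, Σr = 19, Σ1 = 6.
And Σr·q = -328, Σq = -80.
Normal equations: [[87, 19]; [19, 6]]·[m, b]ᵀ = [-328, -80]ᵀ.
Δ = 87·6 − 19² = 161.
m = ((-328)·6 − 19·(-80))/161 = -64/23; b = (87·(-80) − 19·(-328))/161 = -104/23.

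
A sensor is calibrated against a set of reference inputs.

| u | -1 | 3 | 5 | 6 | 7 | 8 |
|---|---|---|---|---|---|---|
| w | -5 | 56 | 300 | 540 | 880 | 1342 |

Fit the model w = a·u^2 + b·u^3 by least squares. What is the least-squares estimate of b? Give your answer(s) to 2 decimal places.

b = 2.98

Forming XᵀX = [[8500, 60718]; [60718, 442804]] and Xᵀw = [156447, 1144601]ᵀ gives XᵀX·[a, b]ᵀ = Xᵀw.
Eliminating b: 442804·(row 1) − 60718·(row 2) gives 77158476·a = 442804·156447 − 60718·1144601 = -222526130, so a = -111263065/38579238.
Then b = (1144601 − 60718·(-111263065/38579238))/442804 = 114979777/38579238.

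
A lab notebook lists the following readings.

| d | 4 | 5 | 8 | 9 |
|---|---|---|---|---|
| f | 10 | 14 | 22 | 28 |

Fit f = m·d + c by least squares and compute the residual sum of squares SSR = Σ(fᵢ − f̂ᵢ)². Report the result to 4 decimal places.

SSR = 3.8824

Setting ∂/∂m … = 0 gives: 186·m + 26·c = 538;  26·m + 4·c = 74.
(Σd·d = 186, Σd = 26, Σ1 = 4, Σd·f = 538, Σf = 74.)
Δ = 186·4 − 26² = 68.
m = (538·4 − 26·74)/68 = 57/17; c = (186·74 − 26·538)/68 = -56/17.
Residuals: -2/17, 9/17, -26/17, 19/17; SSR = 66/17.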